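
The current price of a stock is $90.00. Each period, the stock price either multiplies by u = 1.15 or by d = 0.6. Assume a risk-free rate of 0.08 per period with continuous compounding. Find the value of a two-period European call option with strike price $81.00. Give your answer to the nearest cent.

$25.02

Risk-neutral probability p = (e^0.08 − 0.6)/(1.15 − 0.6) = 0.4833/0.5500 = 0.8787
Terminal stock prices: S_uu = 119, S_ud = 62.1, S_dd = 32.4
Terminal payoffs (S − K): max(38.02, 0) = 38.02, max(-18.9, 0) = 0, max(-48.6, 0) = 0
Node u (S = 103.5): V_u = e^(−0.08)·[0.8787·38.0250 + 0.1213·0.0000] = 30.8438
Node d (S = 54): V_d = e^(−0.08)·[0.8787·0.0000 + 0.1213·0.0000] = 0.0000
Node 0 (S = 90): V_0 = e^(−0.08)·[0.8787·30.8438 + 0.1213·0.0000] = 25.0188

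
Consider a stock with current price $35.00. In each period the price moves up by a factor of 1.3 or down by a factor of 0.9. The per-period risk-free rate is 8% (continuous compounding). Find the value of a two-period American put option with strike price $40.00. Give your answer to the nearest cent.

$5.00

Risk-neutral probability p = (e^0.08 − 0.9)/(1.3 − 0.9) = 0.1833/0.4000 = 0.4582
Terminal stock prices: S_uu = 59.15, S_ud = 40.95, S_dd = 28.35
Terminal payoffs (K − S): max(-19.15, 0) = 0, max(-0.95, 0) = 0, max(11.65, 0) = 11.65
Node u (S = 45.5): continuation = e^(−0.08)·[0.4582·0.0000 + 0.5418·0.0000] = 0.0000; exercise value = 0.0000 ≤ continuation, so V_u = 0.0000
Node d (S = 31.5): continuation = e^(−0.08)·[0.4582·0.0000 + 0.5418·11.6500] = 5.8265; exercise value = 8.5000 > continuation, so V_d = 8.5000 (exercise)
Node 0 (S = 35): continuation = e^(−0.08)·[0.4582·0.0000 + 0.5418·8.5000] = 4.2511; exercise value = 5.0000 > continuation, so V_0 = 5.0000 (exercise)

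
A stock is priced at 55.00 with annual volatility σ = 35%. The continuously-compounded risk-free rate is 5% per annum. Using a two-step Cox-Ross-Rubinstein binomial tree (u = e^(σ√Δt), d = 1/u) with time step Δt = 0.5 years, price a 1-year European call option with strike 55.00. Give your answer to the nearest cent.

CRR parameters: u = e^(σ√Δt) = e^(0.35·√0.5) = 1.2808, d = 1/u = 0.7808
Per-period rate: rΔt = 0.05·0.5 = 0.025, so R = e^0.025 = 1.0253
Risk-neutral probability p = (e^0.025 − 0.7808)/(1.2808 − 0.7808) = 0.2446/0.5000 = 0.4891
Terminal stock prices: S_uu = 90.23, S_ud = 55, S_dd = 33.53
Terminal payoffs (S − K): max(35.23, 0) = 35.23, max(0, 0) = 0, max(-21.47, 0) = 0
Node u (S = 70.44): V_u = e^(−0.025)·[0.4891·35.2251 + 0.5109·0.0000] = 16.8021
Node d (S = 42.94): V_d = e^(−0.025)·[0.4891·0.0000 + 0.5109·0.0000] = 0.0000
Node 0 (S = 55): V_0 = e^(−0.025)·[0.4891·16.8021 + 0.5109·0.0000] = 8.0145

8.01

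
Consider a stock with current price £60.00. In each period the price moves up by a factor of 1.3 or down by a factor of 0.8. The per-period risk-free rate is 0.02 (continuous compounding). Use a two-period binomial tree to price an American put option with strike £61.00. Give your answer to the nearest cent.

Risk-neutral probability p = (e^0.02 − 0.8)/(1.3 − 0.8) = 0.2202/0.5000 = 0.4404
Terminal stock prices: S_uu = 101.4, S_ud = 62.4, S_dd = 38.4
Terminal payoffs (K − S): max(-40.4, 0) = 0, max(-1.4, 0) = 0, max(22.6, 0) = 22.6
Node u (S = 78): continuation = e^(−0.02)·[0.4404·0.0000 + 0.5596·0.0000] = 0.0000; exercise value = 0.0000 ≤ continuation, so V_u = 0.0000
Node d (S = 48): continuation = e^(−0.02)·[0.4404·0.0000 + 0.5596·22.6000] = 12.3965; exercise value = 13.0000 > continuation, so V_d = 13.0000 (exercise)
Node 0 (S = 60): continuation = e^(−0.02)·[0.4404·0.0000 + 0.5596·13.0000] = 7.1307; exercise value = 1.0000 ≤ continuation, so V_0 = 7.1307

£7.13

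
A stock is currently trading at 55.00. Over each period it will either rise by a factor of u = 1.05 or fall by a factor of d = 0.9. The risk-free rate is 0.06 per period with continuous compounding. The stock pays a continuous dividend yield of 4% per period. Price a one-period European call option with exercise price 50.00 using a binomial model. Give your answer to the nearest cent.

5.85

Per-period risk-free factor R = e^0.06 = 1.0618; dividend-adjusted growth = e^(0.06−0.04) = 1.0202.
Risk-neutral probability p = (1.0202 − 0.9)/(1.05 − 0.9) = 0.1202/0.1500 = 0.8013
Terminal stock prices: S_u = 57.75, S_d = 49.5
Terminal payoffs (S − K): max(7.75, 0) = 7.75, max(-0.5, 0) = 0
Node 0 (S = 55): V_0 = e^(−0.06)·[0.8013·7.7500 + 0.1987·0.0000] = 5.8487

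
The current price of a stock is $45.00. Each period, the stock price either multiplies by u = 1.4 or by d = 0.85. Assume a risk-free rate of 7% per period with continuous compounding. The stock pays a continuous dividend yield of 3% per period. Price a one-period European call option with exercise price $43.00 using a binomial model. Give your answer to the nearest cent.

Per-period risk-free factor R = e^0.07 = 1.0725; dividend-adjusted growth = e^(0.07−0.03) = 1.0408.
Risk-neutral probability p = (1.0408 − 0.85)/(1.4 − 0.85) = 0.1908/0.5500 = 0.3469
Terminal stock prices: S_u = 63, S_d = 38.25
Terminal payoffs (S − K): max(20, 0) = 20, max(-4.75, 0) = 0
Node 0 (S = 45): V_0 = e^(−0.07)·[0.3469·20.0000 + 0.6531·0.0000] = 6.4695

$6.47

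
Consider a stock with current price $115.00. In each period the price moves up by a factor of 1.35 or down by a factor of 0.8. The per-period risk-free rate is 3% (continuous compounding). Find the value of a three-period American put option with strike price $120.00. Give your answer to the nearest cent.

Risk-neutral probability p = (e^0.03 − 0.8)/(1.35 − 0.8) = 0.2305/0.5500 = 0.4190
Terminal stock prices: S_uuu = 282.9, S_uud = 167.7, S_udd = 99.36, S_ddd = 58.88
Terminal payoffs (K − S): max(-162.9, 0) = 0, max(-47.67, 0) = 0, max(20.64, 0) = 20.64, max(61.12, 0) = 61.12
Node uu (S = 209.6): continuation = e^(−0.03)·[0.4190·0.0000 + 0.5810·0.0000] = 0.0000; exercise value = 0.0000 ≤ continuation, so V_uu = 0.0000
Node ud (S = 124.2): continuation = e^(−0.03)·[0.4190·0.0000 + 0.5810·20.6400] = 11.6373; exercise value = 0.0000 ≤ continuation, so V_ud = 11.6373
Node dd (S = 73.6): continuation = e^(−0.03)·[0.4190·20.6400 + 0.5810·61.1200] = 42.8535; exercise value = 46.4000 > continuation, so V_dd = 46.4000 (exercise)
Node u (S = 155.2): continuation = e^(−0.03)·[0.4190·0.0000 + 0.5810·11.6373] = 6.5613; exercise value = 0.0000 ≤ continuation, so V_u = 6.5613
Node d (S = 92): continuation = e^(−0.03)·[0.4190·11.6373 + 0.5810·46.4000] = 30.8933; exercise value = 28.0000 ≤ continuation, so V_d = 30.8933
Node 0 (S = 115): continuation = e^(−0.03)·[0.4190·6.5613 + 0.5810·30.8933] = 20.0863; exercise value = 5.0000 ≤ continuation, so V_0 = 20.0863

$20.09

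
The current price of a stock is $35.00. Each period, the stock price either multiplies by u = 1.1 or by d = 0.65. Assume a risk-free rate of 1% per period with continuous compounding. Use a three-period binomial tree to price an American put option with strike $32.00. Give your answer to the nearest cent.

$3.48

Risk-neutral probability p = (e^0.01 − 0.65)/(1.1 − 0.65) = 0.3601/0.4500 = 0.8001
Terminal stock prices: S_uuu = 46.59, S_uud = 27.53, S_udd = 16.27, S_ddd = 9.612
Terminal payoffs (K − S): max(-14.59, 0) = 0, max(4.472, 0) = 4.472, max(15.73, 0) = 15.73, max(22.39, 0) = 22.39
Node uu (S = 42.35): continuation = e^(−0.01)·[0.8001·0.0000 + 0.1999·4.4725] = 0.8851; exercise value = 0.0000 ≤ continuation, so V_uu = 0.8851
Node ud (S = 25.03): continuation = e^(−0.01)·[0.8001·4.4725 + 0.1999·15.7337] = 6.6566; exercise value = 6.9750 > continuation, so V_ud = 6.9750 (exercise)
Node dd (S = 14.79): continuation = e^(−0.01)·[0.8001·15.7337 + 0.1999·22.3881] = 16.8941; exercise value = 17.2125 > continuation, so V_dd = 17.2125 (exercise)
Node u (S = 38.5): continuation = e^(−0.01)·[0.8001·0.8851 + 0.1999·6.9750] = 2.0815; exercise value = 0.0000 ≤ continuation, so V_u = 2.0815
Node d (S = 22.75): continuation = e^(−0.01)·[0.8001·6.9750 + 0.1999·17.2125] = 8.9316; exercise value = 9.2500 > continuation, so V_d = 9.2500 (exercise)
Node 0 (S = 35): continuation = e^(−0.01)·[0.8001·2.0815 + 0.1999·9.2500] = 3.4794; exercise value = 0.0000 ≤ continuation, so V_0 = 3.4794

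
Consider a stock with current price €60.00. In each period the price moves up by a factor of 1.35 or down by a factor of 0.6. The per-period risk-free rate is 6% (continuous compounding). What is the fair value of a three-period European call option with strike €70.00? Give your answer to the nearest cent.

Risk-neutral probability p = (e^0.06 − 0.6)/(1.35 − 0.6) = 0.4618/0.7500 = 0.6158
Terminal stock prices: S_uuu = 147.6, S_uud = 65.61, S_udd = 29.16, S_ddd = 12.96
Terminal payoffs (S − K): max(77.62, 0) = 77.62, max(-4.39, 0) = 0, max(-40.84, 0) = 0, max(-57.04, 0) = 0
Node uu (S = 109.4): V_uu = e^(−0.06)·[0.6158·77.6225 + 0.3842·0.0000] = 45.0150
Node ud (S = 48.6): V_ud = e^(−0.06)·[0.6158·0.0000 + 0.3842·0.0000] = 0.0000
Node dd (S = 21.6): V_dd = e^(−0.06)·[0.6158·0.0000 + 0.3842·0.0000] = 0.0000
Node u (S = 81): V_u = e^(−0.06)·[0.6158·45.0150 + 0.3842·0.0000] = 26.1052
Node d (S = 36): V_d = e^(−0.06)·[0.6158·0.0000 + 0.3842·0.0000] = 0.0000
Node 0 (S = 60): V_0 = e^(−0.06)·[0.6158·26.1052 + 0.3842·0.0000] = 15.1389

€15.14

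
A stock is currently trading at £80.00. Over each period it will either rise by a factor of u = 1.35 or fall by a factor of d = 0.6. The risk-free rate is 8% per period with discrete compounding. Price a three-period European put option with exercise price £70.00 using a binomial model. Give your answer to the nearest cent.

£8.10

Risk-neutral probability p = (1 + 0.08 − 0.6)/(1.35 − 0.6) = 0.4800/0.7500 = 0.6400
Terminal stock prices: S_uuu = 196.8, S_uud = 87.48, S_udd = 38.88, S_ddd = 17.28
Terminal payoffs (K − S): max(-126.8, 0) = 0, max(-17.48, 0) = 0, max(31.12, 0) = 31.12, max(52.72, 0) = 52.72
Node uu (S = 145.8): V_uu = 1/1.08·[0.6400·0.0000 + 0.3600·0.0000] = 0.0000
Node ud (S = 64.8): V_ud = 1/1.08·[0.6400·0.0000 + 0.3600·31.1200] = 10.3733
Node dd (S = 28.8): V_dd = 1/1.08·[0.6400·31.1200 + 0.3600·52.7200] = 36.0148
Node u (S = 108): V_u = 1/1.08·[0.6400·0.0000 + 0.3600·10.3733] = 3.4578
Node d (S = 48): V_d = 1/1.08·[0.6400·10.3733 + 0.3600·36.0148] = 18.1521
Node 0 (S = 80): V_0 = 1/1.08·[0.6400·3.4578 + 0.3600·18.1521] = 8.0998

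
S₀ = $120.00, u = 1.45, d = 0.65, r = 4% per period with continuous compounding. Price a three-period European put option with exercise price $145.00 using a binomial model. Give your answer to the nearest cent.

$37.61

Risk-neutral probability p = (e^0.04 − 0.65)/(1.45 − 0.65) = 0.3908/0.8000 = 0.4885
Terminal stock prices: S_uuu = 365.8, S_uud = 164, S_udd = 73.52, S_ddd = 32.95
Terminal payoffs (K − S): max(-220.8, 0) = 0, max(-19, 0) = 0, max(71.48, 0) = 71.48, max(112, 0) = 112
Node uu (S = 252.3): V_uu = e^(−0.04)·[0.4885·0.0000 + 0.5115·0.0000] = 0.0000
Node ud (S = 113.1): V_ud = e^(−0.04)·[0.4885·0.0000 + 0.5115·71.4850] = 35.1299
Node dd (S = 50.7): V_dd = e^(−0.04)·[0.4885·71.4850 + 0.5115·112.0450] = 88.6145
Node u (S = 174): V_u = e^(−0.04)·[0.4885·0.0000 + 0.5115·35.1299] = 17.2639
Node d (S = 78): V_d = e^(−0.04)·[0.4885·35.1299 + 0.5115·88.6145] = 60.0364
Node 0 (S = 120): V_0 = e^(−0.04)·[0.4885·17.2639 + 0.5115·60.0364] = 37.6067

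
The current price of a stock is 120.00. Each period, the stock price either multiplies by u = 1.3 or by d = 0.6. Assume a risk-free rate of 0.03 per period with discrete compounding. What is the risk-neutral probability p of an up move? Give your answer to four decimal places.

Risk-neutral probability p = (1 + 0.03 − 0.6)/(1.3 − 0.6) = 0.4300/0.7000 = 0.6143

p = 0.6143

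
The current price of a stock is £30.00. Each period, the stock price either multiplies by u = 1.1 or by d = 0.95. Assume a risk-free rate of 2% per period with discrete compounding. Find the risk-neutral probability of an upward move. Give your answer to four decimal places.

Risk-neutral probability p = (1 + 0.02 − 0.95)/(1.1 − 0.95) = 0.0700/0.1500 = 0.4667

p = 0.4667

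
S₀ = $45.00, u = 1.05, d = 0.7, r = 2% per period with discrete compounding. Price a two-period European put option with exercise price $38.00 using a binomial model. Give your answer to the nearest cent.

Risk-neutral probability p = (1 + 0.02 − 0.7)/(1.05 − 0.7) = 0.3200/0.3500 = 0.9143
Terminal stock prices: S_uu = 49.61, S_ud = 33.07, S_dd = 22.05
Terminal payoffs (K − S): max(-11.61, 0) = 0, max(4.925, 0) = 4.925, max(15.95, 0) = 15.95
Node u (S = 47.25): V_u = 1/1.02·[0.9143·0.0000 + 0.0857·4.9250] = 0.4139
Node d (S = 31.5): V_d = 1/1.02·[0.9143·4.9250 + 0.0857·15.9500] = 5.7549
Node 0 (S = 45): V_0 = 1/1.02·[0.9143·0.4139 + 0.0857·5.7549] = 0.8546

$0.85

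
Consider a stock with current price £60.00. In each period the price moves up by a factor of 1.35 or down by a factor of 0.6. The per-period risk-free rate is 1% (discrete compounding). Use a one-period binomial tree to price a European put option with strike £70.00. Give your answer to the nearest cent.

£15.26

Risk-neutral probability p = (1 + 0.01 − 0.6)/(1.35 − 0.6) = 0.4100/0.7500 = 0.5467
Terminal stock prices: S_u = 81, S_d = 36
Terminal payoffs (K − S): max(-11, 0) = 0, max(34, 0) = 34
Node 0 (S = 60): V_0 = 1/1.01·[0.5467·0.0000 + 0.4533·34.0000] = 15.2607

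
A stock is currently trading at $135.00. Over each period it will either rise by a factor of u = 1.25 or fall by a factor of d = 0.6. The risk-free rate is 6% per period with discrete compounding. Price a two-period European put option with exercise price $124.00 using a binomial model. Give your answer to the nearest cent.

$14.11

Risk-neutral probability p = (1 + 0.06 − 0.6)/(1.25 − 0.6) = 0.4600/0.6500 = 0.7077
Terminal stock prices: S_uu = 210.9, S_ud = 101.2, S_dd = 48.6
Terminal payoffs (K − S): max(-86.94, 0) = 0, max(22.75, 0) = 22.75, max(75.4, 0) = 75.4
Node u (S = 168.8): V_u = 1/1.06·[0.7077·0.0000 + 0.2923·22.7500] = 6.2736
Node d (S = 81): V_d = 1/1.06·[0.7077·22.7500 + 0.2923·75.4000] = 35.9811
Node 0 (S = 135): V_0 = 1/1.06·[0.7077·6.2736 + 0.2923·35.9811] = 14.1107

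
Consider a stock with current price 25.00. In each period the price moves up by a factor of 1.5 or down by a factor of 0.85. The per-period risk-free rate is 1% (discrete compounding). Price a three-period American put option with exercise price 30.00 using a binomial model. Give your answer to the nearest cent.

Risk-neutral probability p = (1 + 0.01 − 0.85)/(1.5 − 0.85) = 0.1600/0.6500 = 0.2462
Terminal stock prices: S_uuu = 84.38, S_uud = 47.81, S_udd = 27.09, S_ddd = 15.35
Terminal payoffs (K − S): max(-54.38, 0) = 0, max(-17.81, 0) = 0, max(2.906, 0) = 2.906, max(14.65, 0) = 14.65
Node uu (S = 56.25): continuation = 1/1.01·[0.2462·0.0000 + 0.7538·0.0000] = 0.0000; exercise value = 0.0000 ≤ continuation, so V_uu = 0.0000
Node ud (S = 31.88): continuation = 1/1.01·[0.2462·0.0000 + 0.7538·2.9063] = 2.1692; exercise value = 0.0000 ≤ continuation, so V_ud = 2.1692
Node dd (S = 18.06): continuation = 1/1.01·[0.2462·2.9063 + 0.7538·14.6469] = 11.6405; exercise value = 11.9375 > continuation, so V_dd = 11.9375 (exercise)
Node u (S = 37.5): continuation = 1/1.01·[0.2462·0.0000 + 0.7538·2.1692] = 1.6190; exercise value = 0.0000 ≤ continuation, so V_u = 1.6190
Node d (S = 21.25): continuation = 1/1.01·[0.2462·2.1692 + 0.7538·11.9375] = 9.4386; exercise value = 8.7500 ≤ continuation, so V_d = 9.4386
Node 0 (S = 25): continuation = 1/1.01·[0.2462·1.6190 + 0.7538·9.4386] = 7.4394; exercise value = 5.0000 ≤ continuation, so V_0 = 7.4394

7.44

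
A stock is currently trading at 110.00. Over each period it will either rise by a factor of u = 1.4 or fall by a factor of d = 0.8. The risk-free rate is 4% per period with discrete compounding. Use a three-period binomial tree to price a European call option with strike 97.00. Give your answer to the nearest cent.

31.58

Risk-neutral probability p = (1 + 0.04 − 0.8)/(1.4 − 0.8) = 0.2400/0.6000 = 0.4000
Terminal stock prices: S_uuu = 301.8, S_uud = 172.5, S_udd = 98.56, S_ddd = 56.32
Terminal payoffs (S − K): max(204.8, 0) = 204.8, max(75.48, 0) = 75.48, max(1.56, 0) = 1.56, max(-40.68, 0) = 0
Node uu (S = 215.6): V_uu = 1/1.04·[0.4000·204.8400 + 0.6000·75.4800] = 122.3308
Node ud (S = 123.2): V_ud = 1/1.04·[0.4000·75.4800 + 0.6000·1.5600] = 29.9308
Node dd (S = 70.4): V_dd = 1/1.04·[0.4000·1.5600 + 0.6000·0.0000] = 0.6000
Node u (S = 154): V_u = 1/1.04·[0.4000·122.3308 + 0.6000·29.9308] = 64.3180
Node d (S = 88): V_d = 1/1.04·[0.4000·29.9308 + 0.6000·0.6000] = 11.8580
Node 0 (S = 110): V_0 = 1/1.04·[0.4000·64.3180 + 0.6000·11.8580] = 31.5789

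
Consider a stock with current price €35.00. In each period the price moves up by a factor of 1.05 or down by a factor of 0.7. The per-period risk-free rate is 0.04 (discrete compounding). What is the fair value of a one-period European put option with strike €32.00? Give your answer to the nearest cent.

€0.21

Risk-neutral probability p = (1 + 0.04 − 0.7)/(1.05 − 0.7) = 0.3400/0.3500 = 0.9714
Terminal stock prices: S_u = 36.75, S_d = 24.5
Terminal payoffs (K − S): max(-4.75, 0) = 0, max(7.5, 0) = 7.5
Node 0 (S = 35): V_0 = 1/1.04·[0.9714·0.0000 + 0.0286·7.5000] = 0.2060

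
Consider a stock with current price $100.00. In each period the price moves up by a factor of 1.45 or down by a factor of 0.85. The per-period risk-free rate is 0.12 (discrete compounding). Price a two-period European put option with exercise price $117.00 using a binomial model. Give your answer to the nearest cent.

Risk-neutral probability p = (1 + 0.12 − 0.85)/(1.45 − 0.85) = 0.2700/0.6000 = 0.4500
Terminal stock prices: S_uu = 210.2, S_ud = 123.2, S_dd = 72.25
Terminal payoffs (K − S): max(-93.25, 0) = 0, max(-6.25, 0) = 0, max(44.75, 0) = 44.75
Node u (S = 145): V_u = 1/1.12·[0.4500·0.0000 + 0.5500·0.0000] = 0.0000
Node d (S = 85): V_d = 1/1.12·[0.4500·0.0000 + 0.5500·44.7500] = 21.9754
Node 0 (S = 100): V_0 = 1/1.12·[0.4500·0.0000 + 0.5500·21.9754] = 10.7915

$10.79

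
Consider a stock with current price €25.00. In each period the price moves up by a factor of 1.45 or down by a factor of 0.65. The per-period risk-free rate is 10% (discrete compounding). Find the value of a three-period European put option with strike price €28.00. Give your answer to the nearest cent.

€4.41

Risk-neutral probability p = (1 + 0.1 − 0.65)/(1.45 − 0.65) = 0.4500/0.8000 = 0.5625
Terminal stock prices: S_uuu = 76.22, S_uud = 34.17, S_udd = 15.32, S_ddd = 6.866
Terminal payoffs (K − S): max(-48.22, 0) = 0, max(-6.166, 0) = 0, max(12.68, 0) = 12.68, max(21.13, 0) = 21.13
Node uu (S = 52.56): V_uu = 1/1.1·[0.5625·0.0000 + 0.4375·0.0000] = 0.0000
Node ud (S = 23.56): V_ud = 1/1.1·[0.5625·0.0000 + 0.4375·12.6844] = 5.0449
Node dd (S = 10.56): V_dd = 1/1.1·[0.5625·12.6844 + 0.4375·21.1344] = 14.8920
Node u (S = 36.25): V_u = 1/1.1·[0.5625·0.0000 + 0.4375·5.0449] = 2.0065
Node d (S = 16.25): V_d = 1/1.1·[0.5625·5.0449 + 0.4375·14.8920] = 8.5028
Node 0 (S = 25): V_0 = 1/1.1·[0.5625·2.0065 + 0.4375·8.5028] = 4.4078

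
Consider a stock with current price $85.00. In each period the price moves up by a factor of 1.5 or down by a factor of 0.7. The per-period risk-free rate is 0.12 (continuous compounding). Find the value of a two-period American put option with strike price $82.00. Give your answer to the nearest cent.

Risk-neutral probability p = (e^0.12 − 0.7)/(1.5 − 0.7) = 0.4275/0.8000 = 0.5344
Terminal stock prices: S_uu = 191.2, S_ud = 89.25, S_dd = 41.65
Terminal payoffs (K − S): max(-109.2, 0) = 0, max(-7.25, 0) = 0, max(40.35, 0) = 40.35
Node u (S = 127.5): continuation = e^(−0.12)·[0.5344·0.0000 + 0.4656·0.0000] = 0.0000; exercise value = 0.0000 ≤ continuation, so V_u = 0.0000
Node d (S = 59.5): continuation = e^(−0.12)·[0.5344·0.0000 + 0.4656·40.3500] = 16.6636; exercise value = 22.5000 > continuation, so V_d = 22.5000 (exercise)
Node 0 (S = 85): continuation = e^(−0.12)·[0.5344·0.0000 + 0.4656·22.5000] = 9.2920; exercise value = 0.0000 ≤ continuation, so V_0 = 9.2920

$9.29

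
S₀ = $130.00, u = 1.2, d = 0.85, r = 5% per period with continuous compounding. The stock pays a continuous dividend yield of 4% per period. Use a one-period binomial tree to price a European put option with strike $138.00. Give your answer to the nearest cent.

Per-period risk-free factor R = e^0.05 = 1.0513; dividend-adjusted growth = e^(0.05−0.04) = 1.0101.
Risk-neutral probability p = (1.0101 − 0.85)/(1.2 − 0.85) = 0.1601/0.3500 = 0.4573
Terminal stock prices: S_u = 156, S_d = 110.5
Terminal payoffs (K − S): max(-18, 0) = 0, max(27.5, 0) = 27.5
Node 0 (S = 130): V_0 = e^(−0.05)·[0.4573·0.0000 + 0.5427·27.5000] = 14.1967

$14.20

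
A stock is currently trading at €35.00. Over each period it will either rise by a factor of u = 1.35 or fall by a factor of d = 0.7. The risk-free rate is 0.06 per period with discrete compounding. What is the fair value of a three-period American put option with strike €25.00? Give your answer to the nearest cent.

Risk-neutral probability p = (1 + 0.06 − 0.7)/(1.35 − 0.7) = 0.3600/0.6500 = 0.5538
Terminal stock prices: S_uuu = 86.11, S_uud = 44.65, S_udd = 23.15, S_ddd = 12
Terminal payoffs (K − S): max(-61.11, 0) = 0, max(-19.65, 0) = 0, max(1.848, 0) = 1.848, max(13, 0) = 13
Node uu (S = 63.79): continuation = 1/1.06·[0.5538·0.0000 + 0.4462·0.0000] = 0.0000; exercise value = 0.0000 ≤ continuation, so V_uu = 0.0000
Node ud (S = 33.07): continuation = 1/1.06·[0.5538·0.0000 + 0.4462·1.8475] = 0.7776; exercise value = 0.0000 ≤ continuation, so V_ud = 0.7776
Node dd (S = 17.15): continuation = 1/1.06·[0.5538·1.8475 + 0.4462·12.9950] = 6.4349; exercise value = 7.8500 > continuation, so V_dd = 7.8500 (exercise)
Node u (S = 47.25): continuation = 1/1.06·[0.5538·0.0000 + 0.4462·0.7776] = 0.3273; exercise value = 0.0000 ≤ continuation, so V_u = 0.3273
Node d (S = 24.5): continuation = 1/1.06·[0.5538·0.7776 + 0.4462·7.8500] = 3.7104; exercise value = 0.5000 ≤ continuation, so V_d = 3.7104
Node 0 (S = 35): continuation = 1/1.06·[0.5538·0.3273 + 0.4462·3.7104] = 1.7327; exercise value = 0.0000 ≤ continuation, so V_0 = 1.7327

€1.73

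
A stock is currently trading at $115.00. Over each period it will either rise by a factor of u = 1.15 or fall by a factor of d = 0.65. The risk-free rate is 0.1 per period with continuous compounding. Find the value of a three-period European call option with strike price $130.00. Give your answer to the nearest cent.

Risk-neutral probability p = (e^0.1 − 0.65)/(1.15 − 0.65) = 0.4552/0.5000 = 0.9103
Terminal stock prices: S_uuu = 174.9, S_uud = 98.86, S_udd = 55.88, S_ddd = 31.58
Terminal payoffs (S − K): max(44.9, 0) = 44.9, max(-31.14, 0) = 0, max(-74.12, 0) = 0, max(-98.42, 0) = 0
Node uu (S = 152.1): V_uu = e^(−0.1)·[0.9103·44.9006 + 0.0897·0.0000] = 36.9852
Node ud (S = 85.96): V_ud = e^(−0.1)·[0.9103·0.0000 + 0.0897·0.0000] = 0.0000
Node dd (S = 48.59): V_dd = e^(−0.1)·[0.9103·0.0000 + 0.0897·0.0000] = 0.0000
Node u (S = 132.2): V_u = e^(−0.1)·[0.9103·36.9852 + 0.0897·0.0000] = 30.4651
Node d (S = 74.75): V_d = e^(−0.1)·[0.9103·0.0000 + 0.0897·0.0000] = 0.0000
Node 0 (S = 115): V_0 = e^(−0.1)·[0.9103·30.4651 + 0.0897·0.0000] = 25.0944

$25.09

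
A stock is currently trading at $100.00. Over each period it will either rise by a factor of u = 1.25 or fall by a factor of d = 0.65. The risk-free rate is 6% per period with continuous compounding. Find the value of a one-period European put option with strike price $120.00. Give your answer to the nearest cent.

$16.24

Risk-neutral probability p = (e^0.06 − 0.65)/(1.25 − 0.65) = 0.4118/0.6000 = 0.6864
Terminal stock prices: S_u = 125, S_d = 65
Terminal payoffs (K − S): max(-5, 0) = 0, max(55, 0) = 55
Node 0 (S = 100): V_0 = e^(−0.06)·[0.6864·0.0000 + 0.3136·55.0000] = 16.2439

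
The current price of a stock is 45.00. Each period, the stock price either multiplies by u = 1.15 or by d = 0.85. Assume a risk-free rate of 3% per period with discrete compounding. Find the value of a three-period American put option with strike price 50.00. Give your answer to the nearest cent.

5.92

Risk-neutral probability p = (1 + 0.03 − 0.85)/(1.15 − 0.85) = 0.1800/0.3000 = 0.6000
Terminal stock prices: S_uuu = 68.44, S_uud = 50.59, S_udd = 37.39, S_ddd = 27.64
Terminal payoffs (K − S): max(-18.44, 0) = 0, max(-0.5856, 0) = 0, max(12.61, 0) = 12.61, max(22.36, 0) = 22.36
Node uu (S = 59.51): continuation = 1/1.03·[0.6000·0.0000 + 0.4000·0.0000] = 0.0000; exercise value = 0.0000 ≤ continuation, so V_uu = 0.0000
Node ud (S = 43.99): continuation = 1/1.03·[0.6000·0.0000 + 0.4000·12.6106] = 4.8973; exercise value = 6.0125 > continuation, so V_ud = 6.0125 (exercise)
Node dd (S = 32.51): continuation = 1/1.03·[0.6000·12.6106 + 0.4000·22.3644] = 16.0312; exercise value = 17.4875 > continuation, so V_dd = 17.4875 (exercise)
Node u (S = 51.75): continuation = 1/1.03·[0.6000·0.0000 + 0.4000·6.0125] = 2.3350; exercise value = 0.0000 ≤ continuation, so V_u = 2.3350
Node d (S = 38.25): continuation = 1/1.03·[0.6000·6.0125 + 0.4000·17.4875] = 10.2937; exercise value = 11.7500 > continuation, so V_d = 11.7500 (exercise)
Node 0 (S = 45): continuation = 1/1.03·[0.6000·2.3350 + 0.4000·11.7500] = 5.9233; exercise value = 5.0000 ≤ continuation, so V_0 = 5.9233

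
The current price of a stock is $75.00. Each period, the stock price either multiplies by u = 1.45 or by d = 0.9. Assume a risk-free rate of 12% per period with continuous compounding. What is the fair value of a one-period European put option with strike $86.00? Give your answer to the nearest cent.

Risk-neutral probability p = (e^0.12 − 0.9)/(1.45 − 0.9) = 0.2275/0.5500 = 0.4136
Terminal stock prices: S_u = 108.8, S_d = 67.5
Terminal payoffs (K − S): max(-22.75, 0) = 0, max(18.5, 0) = 18.5
Node 0 (S = 75): V_0 = e^(−0.12)·[0.4136·0.0000 + 0.5864·18.5000] = 9.6212

$9.62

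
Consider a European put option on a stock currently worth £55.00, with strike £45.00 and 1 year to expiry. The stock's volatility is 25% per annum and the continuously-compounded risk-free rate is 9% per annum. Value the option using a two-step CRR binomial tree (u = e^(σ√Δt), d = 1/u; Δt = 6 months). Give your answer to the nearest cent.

£1.00

CRR parameters: u = e^(σ√Δt) = e^(0.25·√0.5) = 1.1934, d = 1/u = 0.8380
Per-period rate: rΔt = 0.09·0.5 = 0.045, so R = e^0.045 = 1.0460
Risk-neutral probability p = (e^0.045 − 0.8380)/(1.1934 − 0.8380) = 0.2081/0.3554 = 0.5854
Terminal stock prices: S_uu = 78.33, S_ud = 55, S_dd = 38.62
Terminal payoffs (K − S): max(-33.33, 0) = 0, max(-10, 0) = 0, max(6.38, 0) = 6.38
Node u (S = 65.64): V_u = e^(−0.045)·[0.5854·0.0000 + 0.4146·0.0000] = 0.0000
Node d (S = 46.09): V_d = e^(−0.045)·[0.5854·0.0000 + 0.4146·6.3796] = 2.5284
Node 0 (S = 55): V_0 = e^(−0.045)·[0.5854·0.0000 + 0.4146·2.5284] = 1.0021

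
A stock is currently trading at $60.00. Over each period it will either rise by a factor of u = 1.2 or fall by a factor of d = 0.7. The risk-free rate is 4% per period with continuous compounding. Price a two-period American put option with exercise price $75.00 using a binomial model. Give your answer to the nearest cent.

$15.02

Risk-neutral probability p = (e^0.04 − 0.7)/(1.2 − 0.7) = 0.3408/0.5000 = 0.6816
Terminal stock prices: S_uu = 86.4, S_ud = 50.4, S_dd = 29.4
Terminal payoffs (K − S): max(-11.4, 0) = 0, max(24.6, 0) = 24.6, max(45.6, 0) = 45.6
Node u (S = 72): continuation = e^(−0.04)·[0.6816·0.0000 + 0.3184·24.6000] = 7.5250; exercise value = 3.0000 ≤ continuation, so V_u = 7.5250
Node d (S = 42): continuation = e^(−0.04)·[0.6816·24.6000 + 0.3184·45.6000] = 30.0592; exercise value = 33.0000 > continuation, so V_d = 33.0000 (exercise)
Node 0 (S = 60): continuation = e^(−0.04)·[0.6816·7.5250 + 0.3184·33.0000] = 15.0226; exercise value = 15.0000 ≤ continuation, so V_0 = 15.0226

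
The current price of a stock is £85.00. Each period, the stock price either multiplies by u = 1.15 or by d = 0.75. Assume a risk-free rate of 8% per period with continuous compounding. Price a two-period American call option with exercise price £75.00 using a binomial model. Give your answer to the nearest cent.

£22.13

Risk-neutral probability p = (e^0.08 − 0.75)/(1.15 − 0.75) = 0.3333/0.4000 = 0.8332
Terminal stock prices: S_uu = 112.4, S_ud = 73.31, S_dd = 47.81
Terminal payoffs (S − K): max(37.41, 0) = 37.41, max(-1.688, 0) = 0, max(-27.19, 0) = 0
Node u (S = 97.75): continuation = e^(−0.08)·[0.8332·37.4125 + 0.1668·0.0000] = 28.7761; exercise value = 22.7500 ≤ continuation, so V_u = 28.7761
Node d (S = 63.75): continuation = e^(−0.08)·[0.8332·0.0000 + 0.1668·0.0000] = 0.0000; exercise value = 0.0000 ≤ continuation, so V_d = 0.0000
Node 0 (S = 85): continuation = e^(−0.08)·[0.8332·28.7761 + 0.1668·0.0000] = 22.1333; exercise value = 10.0000 ≤ continuation, so V_0 = 22.1333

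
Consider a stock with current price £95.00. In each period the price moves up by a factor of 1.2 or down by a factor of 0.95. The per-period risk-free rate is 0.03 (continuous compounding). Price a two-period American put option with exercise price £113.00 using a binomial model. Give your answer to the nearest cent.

Risk-neutral probability p = (e^0.03 − 0.95)/(1.2 − 0.95) = 0.0805/0.2500 = 0.3218
Terminal stock prices: S_uu = 136.8, S_ud = 108.3, S_dd = 85.74
Terminal payoffs (K − S): max(-23.8, 0) = 0, max(4.7, 0) = 4.7, max(27.26, 0) = 27.26
Node u (S = 114): continuation = e^(−0.03)·[0.3218·0.0000 + 0.6782·4.7000] = 3.0933; exercise value = 0.0000 ≤ continuation, so V_u = 3.0933
Node d (S = 90.25): continuation = e^(−0.03)·[0.3218·4.7000 + 0.6782·27.2625] = 19.4103; exercise value = 22.7500 > continuation, so V_d = 22.7500 (exercise)
Node 0 (S = 95): continuation = e^(−0.03)·[0.3218·3.0933 + 0.6782·22.7500] = 15.9387; exercise value = 18.0000 > continuation, so V_0 = 18.0000 (exercise)

£18.00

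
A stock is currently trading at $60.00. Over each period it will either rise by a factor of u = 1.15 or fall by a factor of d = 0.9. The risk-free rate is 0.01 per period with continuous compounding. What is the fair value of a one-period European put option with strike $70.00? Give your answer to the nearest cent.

Risk-neutral probability p = (e^0.01 − 0.9)/(1.15 − 0.9) = 0.1101/0.2500 = 0.4402
Terminal stock prices: S_u = 69, S_d = 54
Terminal payoffs (K − S): max(1, 0) = 1, max(16, 0) = 16
Node 0 (S = 60): V_0 = e^(−0.01)·[0.4402·1.0000 + 0.5598·16.0000] = 9.3035

$9.30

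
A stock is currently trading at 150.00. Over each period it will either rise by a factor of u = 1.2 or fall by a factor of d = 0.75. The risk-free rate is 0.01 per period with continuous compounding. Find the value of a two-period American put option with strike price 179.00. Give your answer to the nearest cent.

38.31

Risk-neutral probability p = (e^0.01 − 0.75)/(1.2 − 0.75) = 0.2601/0.4500 = 0.5779
Terminal stock prices: S_uu = 216, S_ud = 135, S_dd = 84.38
Terminal payoffs (K − S): max(-37, 0) = 0, max(44, 0) = 44, max(94.62, 0) = 94.62
Node u (S = 180): continuation = e^(−0.01)·[0.5779·0.0000 + 0.4221·44.0000] = 18.3881; exercise value = 0.0000 ≤ continuation, so V_u = 18.3881
Node d (S = 112.5): continuation = e^(−0.01)·[0.5779·44.0000 + 0.4221·94.6250] = 64.7189; exercise value = 66.5000 > continuation, so V_d = 66.5000 (exercise)
Node 0 (S = 150): continuation = e^(−0.01)·[0.5779·18.3881 + 0.4221·66.5000] = 38.3116; exercise value = 29.0000 ≤ continuation, so V_0 = 38.3116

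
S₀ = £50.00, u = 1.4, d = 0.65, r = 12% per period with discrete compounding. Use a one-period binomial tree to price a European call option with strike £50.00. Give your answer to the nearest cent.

£11.19

Risk-neutral probability p = (1 + 0.12 − 0.65)/(1.4 − 0.65) = 0.4700/0.7500 = 0.6267
Terminal stock prices: S_u = 70, S_d = 32.5
Terminal payoffs (S − K): max(20, 0) = 20, max(-17.5, 0) = 0
Node 0 (S = 50): V_0 = 1/1.12·[0.6267·20.0000 + 0.3733·0.0000] = 11.1905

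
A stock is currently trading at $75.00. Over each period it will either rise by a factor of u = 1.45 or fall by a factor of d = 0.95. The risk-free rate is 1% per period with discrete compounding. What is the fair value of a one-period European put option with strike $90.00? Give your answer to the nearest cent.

$16.34

Risk-neutral probability p = (1 + 0.01 − 0.95)/(1.45 − 0.95) = 0.0600/0.5000 = 0.1200
Terminal stock prices: S_u = 108.8, S_d = 71.25
Terminal payoffs (K − S): max(-18.75, 0) = 0, max(18.75, 0) = 18.75
Node 0 (S = 75): V_0 = 1/1.01·[0.1200·0.0000 + 0.8800·18.7500] = 16.3366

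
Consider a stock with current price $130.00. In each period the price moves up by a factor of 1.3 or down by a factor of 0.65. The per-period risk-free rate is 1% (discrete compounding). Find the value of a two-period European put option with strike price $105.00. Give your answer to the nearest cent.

$9.77

Risk-neutral probability p = (1 + 0.01 − 0.65)/(1.3 − 0.65) = 0.3600/0.6500 = 0.5538
Terminal stock prices: S_uu = 219.7, S_ud = 109.9, S_dd = 54.93
Terminal payoffs (K − S): max(-114.7, 0) = 0, max(-4.85, 0) = 0, max(50.07, 0) = 50.07
Node u (S = 169): V_u = 1/1.01·[0.5538·0.0000 + 0.4462·0.0000] = 0.0000
Node d (S = 84.5): V_d = 1/1.01·[0.5538·0.0000 + 0.4462·50.0750] = 22.1200
Node 0 (S = 130): V_0 = 1/1.01·[0.5538·0.0000 + 0.4462·22.1200] = 9.7712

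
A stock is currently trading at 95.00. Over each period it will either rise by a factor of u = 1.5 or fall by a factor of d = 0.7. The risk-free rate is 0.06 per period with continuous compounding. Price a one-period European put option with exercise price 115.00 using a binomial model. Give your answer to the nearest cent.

Risk-neutral probability p = (e^0.06 − 0.7)/(1.5 − 0.7) = 0.3618/0.8000 = 0.4523
Terminal stock prices: S_u = 142.5, S_d = 66.5
Terminal payoffs (K − S): max(-27.5, 0) = 0, max(48.5, 0) = 48.5
Node 0 (S = 95): V_0 = e^(−0.06)·[0.4523·0.0000 + 0.5477·48.5000] = 25.0167

25.02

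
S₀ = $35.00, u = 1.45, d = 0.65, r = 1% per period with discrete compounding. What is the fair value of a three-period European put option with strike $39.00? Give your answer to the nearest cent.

Risk-neutral probability p = (1 + 0.01 − 0.65)/(1.45 − 0.65) = 0.3600/0.8000 = 0.4500
Terminal stock prices: S_uuu = 106.7, S_uud = 47.83, S_udd = 21.44, S_ddd = 9.612
Terminal payoffs (K − S): max(-67.7, 0) = 0, max(-8.832, 0) = 0, max(17.56, 0) = 17.56, max(29.39, 0) = 29.39
Node uu (S = 73.59): V_uu = 1/1.01·[0.4500·0.0000 + 0.5500·0.0000] = 0.0000
Node ud (S = 32.99): V_ud = 1/1.01·[0.4500·0.0000 + 0.5500·17.5581] = 9.5614
Node dd (S = 14.79): V_dd = 1/1.01·[0.4500·17.5581 + 0.5500·29.3881] = 23.8264
Node u (S = 50.75): V_u = 1/1.01·[0.4500·0.0000 + 0.5500·9.5614] = 5.2067
Node d (S = 22.75): V_d = 1/1.01·[0.4500·9.5614 + 0.5500·23.8264] = 17.2348
Node 0 (S = 35): V_0 = 1/1.01·[0.4500·5.2067 + 0.5500·17.2348] = 11.7051

$11.71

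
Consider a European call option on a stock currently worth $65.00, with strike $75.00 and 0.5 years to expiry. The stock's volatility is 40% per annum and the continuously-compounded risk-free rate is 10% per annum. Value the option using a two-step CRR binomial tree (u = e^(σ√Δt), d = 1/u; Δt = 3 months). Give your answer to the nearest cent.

CRR parameters: u = e^(σ√Δt) = e^(0.4·√0.25) = 1.2214, d = 1/u = 0.8187
Per-period rate: rΔt = 0.1·0.25 = 0.025, so R = e^0.025 = 1.0253
Risk-neutral probability p = (e^0.025 − 0.8187)/(1.2214 − 0.8187) = 0.2066/0.4027 = 0.5130
Terminal stock prices: S_uu = 96.97, S_ud = 65, S_dd = 43.57
Terminal payoffs (S − K): max(21.97, 0) = 21.97, max(-10, 0) = 0, max(-31.43, 0) = 0
Node u (S = 79.39): V_u = e^(−0.025)·[0.5130·21.9686 + 0.4870·0.0000] = 10.9924
Node d (S = 53.22): V_d = e^(−0.025)·[0.5130·0.0000 + 0.4870·0.0000] = 0.0000
Node 0 (S = 65): V_0 = e^(−0.025)·[0.5130·10.9924 + 0.4870·0.0000] = 5.5002

$5.50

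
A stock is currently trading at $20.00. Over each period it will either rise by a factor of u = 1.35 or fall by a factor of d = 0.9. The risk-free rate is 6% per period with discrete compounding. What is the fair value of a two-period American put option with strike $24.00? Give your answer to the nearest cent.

Risk-neutral probability p = (1 + 0.06 − 0.9)/(1.35 − 0.9) = 0.1600/0.4500 = 0.3556
Terminal stock prices: S_uu = 36.45, S_ud = 24.3, S_dd = 16.2
Terminal payoffs (K − S): max(-12.45, 0) = 0, max(-0.3, 0) = 0, max(7.8, 0) = 7.8
Node u (S = 27): continuation = 1/1.06·[0.3556·0.0000 + 0.6444·0.0000] = 0.0000; exercise value = 0.0000 ≤ continuation, so V_u = 0.0000
Node d (S = 18): continuation = 1/1.06·[0.3556·0.0000 + 0.6444·7.8000] = 4.7421; exercise value = 6.0000 > continuation, so V_d = 6.0000 (exercise)
Node 0 (S = 20): continuation = 1/1.06·[0.3556·0.0000 + 0.6444·6.0000] = 3.6478; exercise value = 4.0000 > continuation, so V_0 = 4.0000 (exercise)

$4.00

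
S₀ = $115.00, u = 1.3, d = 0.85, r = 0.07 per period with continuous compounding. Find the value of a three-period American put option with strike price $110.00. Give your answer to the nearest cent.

$6.39

Risk-neutral probability p = (e^0.07 − 0.85)/(1.3 − 0.85) = 0.2225/0.4500 = 0.4945
Terminal stock prices: S_uuu = 252.7, S_uud = 165.2, S_udd = 108, S_ddd = 70.62
Terminal payoffs (K − S): max(-142.7, 0) = 0, max(-55.2, 0) = 0, max(1.986, 0) = 1.986, max(39.38, 0) = 39.38
Node uu (S = 194.4): continuation = e^(−0.07)·[0.4945·0.0000 + 0.5055·0.0000] = 0.0000; exercise value = 0.0000 ≤ continuation, so V_uu = 0.0000
Node ud (S = 127.1): continuation = e^(−0.07)·[0.4945·0.0000 + 0.5055·1.9863] = 0.9362; exercise value = 0.0000 ≤ continuation, so V_ud = 0.9362
Node dd (S = 83.09): continuation = e^(−0.07)·[0.4945·1.9863 + 0.5055·39.3756] = 19.4758; exercise value = 26.9125 > continuation, so V_dd = 26.9125 (exercise)
Node u (S = 149.5): continuation = e^(−0.07)·[0.4945·0.0000 + 0.5055·0.9362] = 0.4413; exercise value = 0.0000 ≤ continuation, so V_u = 0.4413
Node d (S = 97.75): continuation = e^(−0.07)·[0.4945·0.9362 + 0.5055·26.9125] = 13.1171; exercise value = 12.2500 ≤ continuation, so V_d = 13.1171
Node 0 (S = 115): continuation = e^(−0.07)·[0.4945·0.4413 + 0.5055·13.1171] = 6.3863; exercise value = 0.0000 ≤ continuation, so V_0 = 6.3863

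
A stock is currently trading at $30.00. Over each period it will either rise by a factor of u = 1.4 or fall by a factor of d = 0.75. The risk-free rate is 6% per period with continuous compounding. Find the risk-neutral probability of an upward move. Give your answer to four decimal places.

p = 0.4797

Risk-neutral probability p = (e^0.06 − 0.75)/(1.4 − 0.75) = 0.3118/0.6500 = 0.4797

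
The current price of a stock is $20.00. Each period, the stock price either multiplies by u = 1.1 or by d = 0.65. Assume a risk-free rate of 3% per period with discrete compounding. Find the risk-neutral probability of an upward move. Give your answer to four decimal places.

p = 0.8444

Risk-neutral probability p = (1 + 0.03 − 0.65)/(1.1 − 0.65) = 0.3800/0.4500 = 0.8444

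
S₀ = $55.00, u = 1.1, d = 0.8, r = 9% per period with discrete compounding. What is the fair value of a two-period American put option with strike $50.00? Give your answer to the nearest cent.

$0.23

Risk-neutral probability p = (1 + 0.09 − 0.8)/(1.1 − 0.8) = 0.2900/0.3000 = 0.9667
Terminal stock prices: S_uu = 66.55, S_ud = 48.4, S_dd = 35.2
Terminal payoffs (K − S): max(-16.55, 0) = 0, max(1.6, 0) = 1.6, max(14.8, 0) = 14.8
Node u (S = 60.5): continuation = 1/1.09·[0.9667·0.0000 + 0.0333·1.6000] = 0.0489; exercise value = 0.0000 ≤ continuation, so V_u = 0.0489
Node d (S = 44): continuation = 1/1.09·[0.9667·1.6000 + 0.0333·14.8000] = 1.8716; exercise value = 6.0000 > continuation, so V_d = 6.0000 (exercise)
Node 0 (S = 55): continuation = 1/1.09·[0.9667·0.0489 + 0.0333·6.0000] = 0.2269; exercise value = 0.0000 ≤ continuation, so V_0 = 0.2269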